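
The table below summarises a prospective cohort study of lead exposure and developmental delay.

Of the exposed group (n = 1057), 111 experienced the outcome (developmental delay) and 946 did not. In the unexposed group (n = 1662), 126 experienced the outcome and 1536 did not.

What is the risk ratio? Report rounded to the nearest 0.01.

From the description: a = 111, b = 946, c = 126, d = 1536.
Risk in exposed = 111/1057 = 0.10501; risk in unexposed = 126/1662 = 0.07581.
RR = 0.10501 / 0.07581 = 1.38519
The risk among the exposed is 1.39 times that among the unexposed.

1.39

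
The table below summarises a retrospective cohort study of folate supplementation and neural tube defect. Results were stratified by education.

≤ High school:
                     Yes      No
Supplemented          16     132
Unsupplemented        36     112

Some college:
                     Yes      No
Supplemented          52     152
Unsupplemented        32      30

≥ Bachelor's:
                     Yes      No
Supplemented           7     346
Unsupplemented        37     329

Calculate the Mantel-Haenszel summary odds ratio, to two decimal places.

OR_MH = Σ(aᵢdᵢ/nᵢ) / Σ(bᵢcᵢ/nᵢ), where nᵢ is the stratum total.
Stratum 1 (≤ High school): n = 296; a·d/n = 16·112/296 = 6.0541; b·c/n = 132·36/296 = 16.0541
Stratum 2 (Some college): n = 266; a·d/n = 52·30/266 = 5.8647; b·c/n = 152·32/266 = 18.2857
Stratum 3 (≥ Bachelor's): n = 719; a·d/n = 7·329/719 = 3.2031; b·c/n = 346·37/719 = 17.8053
OR_MH = (6.0541 + 5.8647 + 3.2031) / (16.0541 + 18.2857 + 17.8053) = 15.1218 / 52.1451 = 0.28999

0.29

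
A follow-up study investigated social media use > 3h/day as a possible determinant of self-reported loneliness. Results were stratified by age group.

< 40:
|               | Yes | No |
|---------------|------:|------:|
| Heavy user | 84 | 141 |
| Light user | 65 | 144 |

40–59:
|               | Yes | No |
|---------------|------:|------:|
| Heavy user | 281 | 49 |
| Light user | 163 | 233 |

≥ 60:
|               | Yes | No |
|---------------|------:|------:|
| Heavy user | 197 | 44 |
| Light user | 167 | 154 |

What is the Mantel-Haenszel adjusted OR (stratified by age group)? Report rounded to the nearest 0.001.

3.807

OR_MH = Σ(aᵢdᵢ/nᵢ) / Σ(bᵢcᵢ/nᵢ), where nᵢ is the stratum total.
Stratum 1 (< 40): n = 434; a·d/n = 84·144/434 = 27.8710; b·c/n = 141·65/434 = 21.1175
Stratum 2 (40–59): n = 726; a·d/n = 281·233/726 = 90.1832; b·c/n = 49·163/726 = 11.0014
Stratum 3 (≥ 60): n = 562; a·d/n = 197·154/562 = 53.9822; b·c/n = 44·167/562 = 13.0747
OR_MH = (27.8710 + 90.1832 + 53.9822) / (21.1175 + 11.0014 + 13.0747) = 172.0364 / 45.1936 = 3.80665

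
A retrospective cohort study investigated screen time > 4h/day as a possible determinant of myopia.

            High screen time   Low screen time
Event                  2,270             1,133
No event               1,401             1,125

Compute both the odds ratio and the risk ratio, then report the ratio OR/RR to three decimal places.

1.305

Reading the table with exposure as columns: a = 2270 (High screen time, case), b = 1401 (High screen time, non-case), c = 1133 (Low screen time, case), d = 1125.
OR = (2270·1125)/(1401·1133) = 2553750/1587333 = 1.60883
Risk in exposed = 2270/3671 = 0.61836; risk in unexposed = 1133/2258 = 0.50177; RR = 1.23235
OR/RR = 1.60883 / 1.23235 = 1.30549
The outcome is not rare, so the OR lies further from 1 than the RR.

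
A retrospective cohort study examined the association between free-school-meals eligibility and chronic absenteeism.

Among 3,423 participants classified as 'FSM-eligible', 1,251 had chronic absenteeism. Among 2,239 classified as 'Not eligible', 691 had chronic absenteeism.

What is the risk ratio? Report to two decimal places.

1.18

From the description: a = 1251, b = 2172, c = 691, d = 1548.
Risk in exposed = 1251/3423 = 0.36547; risk in unexposed = 691/2239 = 0.30862.
RR = 0.36547 / 0.30862 = 1.18420
The risk among the exposed is 1.18 times that among the unexposed.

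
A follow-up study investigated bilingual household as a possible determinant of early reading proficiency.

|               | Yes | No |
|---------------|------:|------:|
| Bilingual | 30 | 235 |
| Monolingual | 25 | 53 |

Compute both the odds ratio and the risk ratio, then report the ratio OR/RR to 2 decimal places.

0.77

Cells: a = 30, b = 235, c = 25, d = 53.
OR = (30·53)/(235·25) = 1590/5875 = 0.27064
Risk in exposed = 30/265 = 0.11321; risk in unexposed = 25/78 = 0.32051; RR = 0.35321
OR/RR = 0.27064 / 0.35321 = 0.76623
The outcome is not rare, so the OR lies further from 1 than the RR.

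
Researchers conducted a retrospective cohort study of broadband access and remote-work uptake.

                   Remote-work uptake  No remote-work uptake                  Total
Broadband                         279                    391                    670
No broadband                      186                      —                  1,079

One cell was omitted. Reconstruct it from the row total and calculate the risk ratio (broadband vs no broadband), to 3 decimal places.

2.416

The missing cell is in the unexposed row: 1079 − 186 = 893.
So a = 279, b = 391, c = 186, d = 893.
RR = [a/(a+b)] / [c/(c+d)] = (279/670) / (186/1079) = 0.41642/0.17238 = 2.41567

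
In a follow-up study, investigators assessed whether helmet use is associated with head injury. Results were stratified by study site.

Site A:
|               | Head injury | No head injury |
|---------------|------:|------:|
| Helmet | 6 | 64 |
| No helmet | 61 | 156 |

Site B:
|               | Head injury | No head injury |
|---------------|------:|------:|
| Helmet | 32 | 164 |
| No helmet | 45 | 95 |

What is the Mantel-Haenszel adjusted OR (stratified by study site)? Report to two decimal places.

0.35

OR_MH = Σ(aᵢdᵢ/nᵢ) / Σ(bᵢcᵢ/nᵢ), where nᵢ is the stratum total.
Stratum 1 (Site A): n = 287; a·d/n = 6·156/287 = 3.2613; b·c/n = 64·61/287 = 13.6028
Stratum 2 (Site B): n = 336; a·d/n = 32·95/336 = 9.0476; b·c/n = 164·45/336 = 21.9643
OR_MH = (3.2613 + 9.0476) / (13.6028 + 21.9643) = 12.3089 / 35.5671 = 0.34608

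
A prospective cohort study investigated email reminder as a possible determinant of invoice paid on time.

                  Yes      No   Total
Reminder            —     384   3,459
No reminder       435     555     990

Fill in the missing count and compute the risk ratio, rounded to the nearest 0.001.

2.023

The missing cell is in the exposed row: 3459 − 384 = 3075.
So a = 3075, b = 384, c = 435, d = 555.
RR = [a/(a+b)] / [c/(c+d)] = (3075/3459) / (435/990) = 0.88899/0.43939 = 2.02321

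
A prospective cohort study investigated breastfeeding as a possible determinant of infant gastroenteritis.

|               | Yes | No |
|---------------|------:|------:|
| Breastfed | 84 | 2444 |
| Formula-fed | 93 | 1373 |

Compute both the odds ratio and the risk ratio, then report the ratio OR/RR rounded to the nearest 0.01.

Cells: a = 84, b = 2444, c = 93, d = 1373.
OR = (84·1373)/(2444·93) = 115332/227292 = 0.50742
Risk in exposed = 84/2528 = 0.03323; risk in unexposed = 93/1466 = 0.06344; RR = 0.52379
OR/RR = 0.50742 / 0.52379 = 0.96875
The outcome is rare in both groups, so OR ≈ RR (ratio near 1).

0.97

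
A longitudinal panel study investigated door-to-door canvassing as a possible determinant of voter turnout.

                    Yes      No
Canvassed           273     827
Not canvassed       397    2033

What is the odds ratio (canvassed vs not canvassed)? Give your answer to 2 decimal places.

Cells: a = 273, b = 827, c = 397, d = 2033.
OR = (a·d)/(b·c) = (273 × 2033) / (827 × 397) = 555009 / 328319 = 1.69046
The odds of voter turnout are about 1.69 times as high in the canvassed group.

1.69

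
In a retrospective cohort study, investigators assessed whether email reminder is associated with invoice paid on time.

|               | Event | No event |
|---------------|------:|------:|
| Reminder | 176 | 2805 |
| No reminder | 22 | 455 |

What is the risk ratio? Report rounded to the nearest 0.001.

1.280

Cells: a = 176, b = 2805, c = 22, d = 455.
Risk in exposed = 176/2981 = 0.05904; risk in unexposed = 22/477 = 0.04612.
RR = 0.05904 / 0.04612 = 1.28011
The risk among the exposed is 1.28 times that among the unexposed.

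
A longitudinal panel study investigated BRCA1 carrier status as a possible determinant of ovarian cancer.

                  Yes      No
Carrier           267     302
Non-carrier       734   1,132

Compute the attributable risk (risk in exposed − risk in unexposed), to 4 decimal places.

0.0759

Cells: a = 267, b = 302, c = 734, d = 1132.
Risk in exposed = 267/569 = 0.469244; risk in unexposed = 734/1866 = 0.393355.
Risk difference = 0.469244 − 0.393355 = 0.075890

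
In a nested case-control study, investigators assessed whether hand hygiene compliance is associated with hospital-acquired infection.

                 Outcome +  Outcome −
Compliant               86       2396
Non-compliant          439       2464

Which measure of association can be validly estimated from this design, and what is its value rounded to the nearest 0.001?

0.201

Cells: a = 86, b = 2396, c = 439, d = 2464.
This is a nested case-control study: participants were sampled on outcome status, so risks in the source population cannot be estimated directly — relative risk is not valid here. The odds ratio is the appropriate measure.
OR = (a·d)/(b·c) = (86 × 2464) / (2396 × 439) = 211904 / 1051844 = 0.20146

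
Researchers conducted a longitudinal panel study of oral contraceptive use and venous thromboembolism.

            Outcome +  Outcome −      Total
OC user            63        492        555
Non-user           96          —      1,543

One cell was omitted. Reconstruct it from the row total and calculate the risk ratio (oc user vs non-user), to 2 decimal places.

The missing cell is in the unexposed row: 1543 − 96 = 1447.
So a = 63, b = 492, c = 96, d = 1447.
RR = [a/(a+b)] / [c/(c+d)] = (63/555) / (96/1543) = 0.11351/0.06222 = 1.82449

1.82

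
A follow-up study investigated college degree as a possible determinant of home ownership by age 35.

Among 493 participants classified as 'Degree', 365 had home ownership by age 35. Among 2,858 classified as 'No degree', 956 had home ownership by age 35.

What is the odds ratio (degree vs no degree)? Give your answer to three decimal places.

From the description: a = 365, b = 128, c = 956, d = 1902.
OR = (a·d)/(b·c) = (365 × 1902) / (128 × 956) = 694230 / 122368 = 5.67330
The odds of home ownership by age 35 are about 5.67 times as high in the degree group.

5.673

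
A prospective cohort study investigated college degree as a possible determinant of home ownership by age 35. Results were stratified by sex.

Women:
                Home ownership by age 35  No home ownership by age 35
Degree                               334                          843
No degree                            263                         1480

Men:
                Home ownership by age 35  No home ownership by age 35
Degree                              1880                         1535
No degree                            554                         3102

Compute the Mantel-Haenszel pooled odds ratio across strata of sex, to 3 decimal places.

5.067

OR_MH = Σ(aᵢdᵢ/nᵢ) / Σ(bᵢcᵢ/nᵢ), where nᵢ is the stratum total.
Stratum 1 (Women): n = 2920; a·d/n = 334·1480/2920 = 169.2877; b·c/n = 843·263/2920 = 75.9277
Stratum 2 (Men): n = 7071; a·d/n = 1880·3102/7071 = 824.7433; b·c/n = 1535·554/7071 = 120.2645
OR_MH = (169.2877 + 824.7433) / (75.9277 + 120.2645) = 994.0310 / 196.1922 = 5.06662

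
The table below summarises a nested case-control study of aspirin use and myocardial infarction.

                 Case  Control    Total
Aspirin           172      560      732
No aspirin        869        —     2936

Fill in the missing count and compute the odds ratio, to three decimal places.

0.731

The missing cell is in the unexposed row: 2936 − 869 = 2067.
So a = 172, b = 560, c = 869, d = 2067.
OR = (a·d)/(b·c) = (172 × 2067) / (560 × 869) = 355524 / 486640 = 0.73057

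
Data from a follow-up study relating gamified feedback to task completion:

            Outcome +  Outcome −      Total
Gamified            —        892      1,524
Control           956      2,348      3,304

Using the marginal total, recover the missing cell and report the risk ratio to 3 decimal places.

1.433

The missing cell is in the exposed row: 1524 − 892 = 632.
So a = 632, b = 892, c = 956, d = 2348.
RR = [a/(a+b)] / [c/(c+d)] = (632/1524) / (956/3304) = 0.41470/0.28935 = 1.43322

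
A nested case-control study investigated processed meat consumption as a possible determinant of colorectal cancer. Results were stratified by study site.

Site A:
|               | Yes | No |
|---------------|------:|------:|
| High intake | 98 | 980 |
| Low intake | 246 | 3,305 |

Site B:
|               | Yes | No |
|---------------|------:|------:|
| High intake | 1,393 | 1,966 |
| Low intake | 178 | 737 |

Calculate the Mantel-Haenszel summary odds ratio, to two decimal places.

2.32

OR_MH = Σ(aᵢdᵢ/nᵢ) / Σ(bᵢcᵢ/nᵢ), where nᵢ is the stratum total.
Stratum 1 (Site A): n = 4629; a·d/n = 98·3305/4629 = 69.9698; b·c/n = 980·246/4629 = 52.0804
Stratum 2 (Site B): n = 4274; a·d/n = 1393·737/4274 = 240.2061; b·c/n = 1966·178/4274 = 81.8783
OR_MH = (69.9698 + 240.2061) / (52.0804 + 81.8783) = 310.1759 / 133.9587 = 2.31546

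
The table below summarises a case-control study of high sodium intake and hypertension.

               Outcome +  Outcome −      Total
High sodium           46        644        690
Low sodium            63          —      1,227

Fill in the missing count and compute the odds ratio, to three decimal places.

1.320

The missing cell is in the unexposed row: 1227 − 63 = 1164.
So a = 46, b = 644, c = 63, d = 1164.
OR = (a·d)/(b·c) = (46 × 1164) / (644 × 63) = 53544 / 40572 = 1.31973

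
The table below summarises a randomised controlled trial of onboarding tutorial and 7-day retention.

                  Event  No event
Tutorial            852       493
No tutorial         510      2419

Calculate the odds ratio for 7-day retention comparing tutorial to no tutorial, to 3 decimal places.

8.197

Cells: a = 852, b = 493, c = 510, d = 2419.
OR = (a·d)/(b·c) = (852 × 2419) / (493 × 510) = 2060988 / 251430 = 8.19706
The odds of 7-day retention are about 8.20 times as high in the tutorial group.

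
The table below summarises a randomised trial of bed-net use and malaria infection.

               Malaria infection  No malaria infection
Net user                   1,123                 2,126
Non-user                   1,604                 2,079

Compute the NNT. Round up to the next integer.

Risk in treated group = 1123/3249 = 0.34564; risk in control = 1604/3683 = 0.43551.
Absolute risk reduction = 0.43551 − 0.34564 = 0.08987
NNT = 1 / ARR = 1 / 0.08987 = 11.127 → round up → 12

12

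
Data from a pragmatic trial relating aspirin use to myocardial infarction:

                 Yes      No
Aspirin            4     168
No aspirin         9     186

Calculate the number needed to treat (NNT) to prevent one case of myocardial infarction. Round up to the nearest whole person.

Risk in treated group = 4/172 = 0.02326; risk in control = 9/195 = 0.04615.
Absolute risk reduction = 0.04615 − 0.02326 = 0.02290
NNT = 1 / ARR = 1 / 0.02290 = 43.672 → round up → 44

44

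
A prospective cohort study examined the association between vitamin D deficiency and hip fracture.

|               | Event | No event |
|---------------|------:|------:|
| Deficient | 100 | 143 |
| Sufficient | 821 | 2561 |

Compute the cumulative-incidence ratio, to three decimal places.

1.695

Cells: a = 100, b = 143, c = 821, d = 2561.
Risk in exposed = 100/243 = 0.41152; risk in unexposed = 821/3382 = 0.24276.
RR = 0.41152 / 0.24276 = 1.69521
The risk among the exposed is 1.70 times that among the unexposed.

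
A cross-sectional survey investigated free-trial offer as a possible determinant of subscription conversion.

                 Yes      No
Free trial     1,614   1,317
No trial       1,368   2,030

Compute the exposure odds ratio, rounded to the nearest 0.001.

1.819

Cells: a = 1614, b = 1317, c = 1368, d = 2030.
OR = (a·d)/(b·c) = (1614 × 2030) / (1317 × 1368) = 3276420 / 1801656 = 1.81856
The odds of subscription conversion are about 1.82 times as high in the free trial group.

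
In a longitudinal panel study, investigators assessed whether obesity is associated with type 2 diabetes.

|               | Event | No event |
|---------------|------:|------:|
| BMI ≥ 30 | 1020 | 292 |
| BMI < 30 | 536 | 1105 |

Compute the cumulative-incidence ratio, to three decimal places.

2.380

Cells: a = 1020, b = 292, c = 536, d = 1105.
Risk in exposed = 1020/1312 = 0.77744; risk in unexposed = 536/1641 = 0.32663.
RR = 0.77744 / 0.32663 = 2.38018
The risk among the exposed is 2.38 times that among the unexposed.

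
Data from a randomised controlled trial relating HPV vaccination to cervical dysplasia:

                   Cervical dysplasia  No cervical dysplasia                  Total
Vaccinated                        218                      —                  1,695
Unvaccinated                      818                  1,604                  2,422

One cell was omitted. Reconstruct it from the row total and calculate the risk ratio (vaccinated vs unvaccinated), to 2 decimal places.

0.38

The missing cell is in the exposed row: 1695 − 218 = 1477.
So a = 218, b = 1477, c = 818, d = 1604.
RR = [a/(a+b)] / [c/(c+d)] = (218/1695) / (818/2422) = 0.12861/0.33774 = 0.38081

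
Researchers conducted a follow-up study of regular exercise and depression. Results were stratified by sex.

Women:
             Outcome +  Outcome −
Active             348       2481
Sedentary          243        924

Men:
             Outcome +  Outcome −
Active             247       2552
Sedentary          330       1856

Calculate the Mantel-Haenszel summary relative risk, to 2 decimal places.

RR_MH = Σ(aᵢ·n₀ᵢ/nᵢ) / Σ(cᵢ·n₁ᵢ/nᵢ), with n₁ᵢ = aᵢ+bᵢ (exposed), n₀ᵢ = cᵢ+dᵢ (unexposed), nᵢ = n₁ᵢ+n₀ᵢ.
Stratum 1 (Women): n₁ = 2829, n₀ = 1167, n = 3996; a·n₀/n = 348·1167/3996 = 101.6306; c·n₁/n = 243·2829/3996 = 172.0338
Stratum 2 (Men): n₁ = 2799, n₀ = 2186, n = 4985; a·n₀/n = 247·2186/4985 = 108.3133; c·n₁/n = 330·2799/4985 = 185.2899
RR_MH = (101.6306 + 108.3133) / (172.0338 + 185.2899) = 209.9440 / 357.3237 = 0.58755

0.59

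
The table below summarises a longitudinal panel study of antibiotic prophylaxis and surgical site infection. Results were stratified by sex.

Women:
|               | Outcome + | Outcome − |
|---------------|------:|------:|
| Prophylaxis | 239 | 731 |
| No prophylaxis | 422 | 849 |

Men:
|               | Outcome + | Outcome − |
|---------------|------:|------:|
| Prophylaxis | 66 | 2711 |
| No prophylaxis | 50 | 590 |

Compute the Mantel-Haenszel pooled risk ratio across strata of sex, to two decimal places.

0.66

RR_MH = Σ(aᵢ·n₀ᵢ/nᵢ) / Σ(cᵢ·n₁ᵢ/nᵢ), with n₁ᵢ = aᵢ+bᵢ (exposed), n₀ᵢ = cᵢ+dᵢ (unexposed), nᵢ = n₁ᵢ+n₀ᵢ.
Stratum 1 (Women): n₁ = 970, n₀ = 1271, n = 2241; a·n₀/n = 239·1271/2241 = 135.5506; c·n₁/n = 422·970/2241 = 182.6595
Stratum 2 (Men): n₁ = 2777, n₀ = 640, n = 3417; a·n₀/n = 66·640/3417 = 12.3617; c·n₁/n = 50·2777/3417 = 40.6351
RR_MH = (135.5506 + 12.3617) / (182.6595 + 40.6351) = 147.9124 / 223.2946 = 0.66241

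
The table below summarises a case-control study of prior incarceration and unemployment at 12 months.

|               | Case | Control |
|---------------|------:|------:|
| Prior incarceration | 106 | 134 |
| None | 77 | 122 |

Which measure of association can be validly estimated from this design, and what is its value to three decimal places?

Cells: a = 106, b = 134, c = 77, d = 122.
This is a case-control study: participants were sampled on outcome status, so risks in the source population cannot be estimated directly — relative risk is not valid here. The odds ratio is the appropriate measure.
OR = (a·d)/(b·c) = (106 × 122) / (134 × 77) = 12932 / 10318 = 1.25334

1.253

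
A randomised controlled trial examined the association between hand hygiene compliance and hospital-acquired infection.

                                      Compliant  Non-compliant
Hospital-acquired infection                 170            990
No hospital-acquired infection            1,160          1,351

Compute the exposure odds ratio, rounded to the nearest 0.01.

Reading the table with exposure as columns: a = 170 (Compliant, case), b = 1160 (Compliant, non-case), c = 990 (Non-compliant, case), d = 1351.
OR = (a·d)/(b·c) = (170 × 1351) / (1160 × 990) = 229670 / 1148400 = 0.19999
Exposure is associated with lower odds of hospital-acquired infection (OR = 0.20 < 1).

0.20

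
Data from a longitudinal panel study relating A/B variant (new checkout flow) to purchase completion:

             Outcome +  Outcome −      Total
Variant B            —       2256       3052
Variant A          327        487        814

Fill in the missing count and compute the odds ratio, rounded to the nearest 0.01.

The missing cell is in the exposed row: 3052 − 2256 = 796.
So a = 796, b = 2256, c = 327, d = 487.
OR = (a·d)/(b·c) = (796 × 487) / (2256 × 327) = 387652 / 737712 = 0.52548

0.53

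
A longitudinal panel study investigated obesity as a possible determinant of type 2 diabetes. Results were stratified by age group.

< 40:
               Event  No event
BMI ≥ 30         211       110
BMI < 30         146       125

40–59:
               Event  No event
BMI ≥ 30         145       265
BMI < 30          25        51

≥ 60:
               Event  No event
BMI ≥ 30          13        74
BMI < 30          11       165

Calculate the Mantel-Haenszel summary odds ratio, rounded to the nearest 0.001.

1.549

OR_MH = Σ(aᵢdᵢ/nᵢ) / Σ(bᵢcᵢ/nᵢ), where nᵢ is the stratum total.
Stratum 1 (< 40): n = 592; a·d/n = 211·125/592 = 44.5524; b·c/n = 110·146/592 = 27.1284
Stratum 2 (40–59): n = 486; a·d/n = 145·51/486 = 15.2160; b·c/n = 265·25/486 = 13.6317
Stratum 3 (≥ 60): n = 263; a·d/n = 13·165/263 = 8.1559; b·c/n = 74·11/263 = 3.0951
OR_MH = (44.5524 + 15.2160 + 8.1559) / (27.1284 + 13.6317 + 3.0951) = 67.9243 / 43.8551 = 1.54883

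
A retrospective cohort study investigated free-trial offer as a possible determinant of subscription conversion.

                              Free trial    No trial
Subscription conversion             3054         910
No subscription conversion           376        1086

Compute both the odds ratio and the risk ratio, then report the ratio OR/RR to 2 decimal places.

Reading the table with exposure as columns: a = 3054 (Free trial, case), b = 376 (Free trial, non-case), c = 910 (No trial, case), d = 1086.
OR = (3054·1086)/(376·910) = 3316644/342160 = 9.69325
Risk in exposed = 3054/3430 = 0.89038; risk in unexposed = 910/1996 = 0.45591; RR = 1.95296
OR/RR = 9.69325 / 1.95296 = 4.96336
The outcome is not rare, so the OR lies further from 1 than the RR.

4.96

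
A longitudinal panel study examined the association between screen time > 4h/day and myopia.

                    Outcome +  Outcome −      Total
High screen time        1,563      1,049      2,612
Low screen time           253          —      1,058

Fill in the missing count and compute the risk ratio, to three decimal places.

2.502

The missing cell is in the unexposed row: 1058 − 253 = 805.
So a = 1563, b = 1049, c = 253, d = 805.
RR = [a/(a+b)] / [c/(c+d)] = (1563/2612) / (253/1058) = 0.59839/0.23913 = 2.50237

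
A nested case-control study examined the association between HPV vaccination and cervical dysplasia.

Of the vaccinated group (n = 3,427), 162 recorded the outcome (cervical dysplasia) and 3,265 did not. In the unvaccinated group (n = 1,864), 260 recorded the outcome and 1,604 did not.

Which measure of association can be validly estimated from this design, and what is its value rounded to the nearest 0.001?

From the description: a = 162, b = 3265, c = 260, d = 1604.
This is a nested case-control study: participants were sampled on outcome status, so risks in the source population cannot be estimated directly — relative risk is not valid here. The odds ratio is the appropriate measure.
OR = (a·d)/(b·c) = (162 × 1604) / (3265 × 260) = 259848 / 848900 = 0.30610

0.306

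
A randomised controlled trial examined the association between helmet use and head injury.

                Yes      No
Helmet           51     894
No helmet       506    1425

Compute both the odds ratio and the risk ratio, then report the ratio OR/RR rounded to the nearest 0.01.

Cells: a = 51, b = 894, c = 506, d = 1425.
OR = (51·1425)/(894·506) = 72675/452364 = 0.16066
Risk in exposed = 51/945 = 0.05397; risk in unexposed = 506/1931 = 0.26204; RR = 0.20595
OR/RR = 0.16066 / 0.20595 = 0.78006
The outcome is not rare, so the OR lies further from 1 than the RR.

0.78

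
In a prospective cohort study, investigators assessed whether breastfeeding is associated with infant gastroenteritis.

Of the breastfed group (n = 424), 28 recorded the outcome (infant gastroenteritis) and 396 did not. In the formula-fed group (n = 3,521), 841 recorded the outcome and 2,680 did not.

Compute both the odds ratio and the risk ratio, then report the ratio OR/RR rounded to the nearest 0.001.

From the description: a = 28, b = 396, c = 841, d = 2680.
OR = (28·2680)/(396·841) = 75040/333036 = 0.22532
Risk in exposed = 28/424 = 0.06604; risk in unexposed = 841/3521 = 0.23885; RR = 0.27648
OR/RR = 0.22532 / 0.27648 = 0.81497
The outcome is not rare, so the OR lies further from 1 than the RR.

0.815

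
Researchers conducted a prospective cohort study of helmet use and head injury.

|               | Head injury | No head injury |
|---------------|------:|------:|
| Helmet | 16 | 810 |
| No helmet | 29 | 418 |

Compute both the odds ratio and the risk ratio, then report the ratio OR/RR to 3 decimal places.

Cells: a = 16, b = 810, c = 29, d = 418.
OR = (16·418)/(810·29) = 6688/23490 = 0.28472
Risk in exposed = 16/826 = 0.01937; risk in unexposed = 29/447 = 0.06488; RR = 0.29857
OR/RR = 0.28472 / 0.29857 = 0.95359
The outcome is rare in both groups, so OR ≈ RR (ratio near 1).

0.954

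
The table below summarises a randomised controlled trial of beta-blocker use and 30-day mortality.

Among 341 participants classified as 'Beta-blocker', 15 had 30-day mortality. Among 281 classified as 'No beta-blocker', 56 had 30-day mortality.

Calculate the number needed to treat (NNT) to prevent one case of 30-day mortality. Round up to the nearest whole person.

7

Risk in treated group = 15/341 = 0.04399; risk in control = 56/281 = 0.19929.
Absolute risk reduction = 0.19929 − 0.04399 = 0.15530
NNT = 1 / ARR = 1 / 0.15530 = 6.439 → round up → 7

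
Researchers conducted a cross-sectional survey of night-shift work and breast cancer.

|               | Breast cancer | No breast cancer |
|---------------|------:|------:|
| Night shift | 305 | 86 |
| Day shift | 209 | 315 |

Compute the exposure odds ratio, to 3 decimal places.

5.345

Cells: a = 305, b = 86, c = 209, d = 315.
OR = (a·d)/(b·c) = (305 × 315) / (86 × 209) = 96075 / 17974 = 5.34522
The odds of breast cancer are about 5.35 times as high in the night shift group.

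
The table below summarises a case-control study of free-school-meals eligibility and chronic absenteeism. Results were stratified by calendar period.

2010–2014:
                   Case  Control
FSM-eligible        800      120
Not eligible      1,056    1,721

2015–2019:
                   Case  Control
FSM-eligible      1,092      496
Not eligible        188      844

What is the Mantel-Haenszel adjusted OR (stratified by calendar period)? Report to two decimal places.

OR_MH = Σ(aᵢdᵢ/nᵢ) / Σ(bᵢcᵢ/nᵢ), where nᵢ is the stratum total.
Stratum 1 (2010–2014): n = 3697; a·d/n = 800·1721/3697 = 372.4101; b·c/n = 120·1056/3697 = 34.2764
Stratum 2 (2015–2019): n = 2620; a·d/n = 1092·844/2620 = 351.7740; b·c/n = 496·188/2620 = 35.5908
OR_MH = (372.4101 + 351.7740) / (34.2764 + 35.5908) = 724.1841 / 69.8673 = 10.36514

10.37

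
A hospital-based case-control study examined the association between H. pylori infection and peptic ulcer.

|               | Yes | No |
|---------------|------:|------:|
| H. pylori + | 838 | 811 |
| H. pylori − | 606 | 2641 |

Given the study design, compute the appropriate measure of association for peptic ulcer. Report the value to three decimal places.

Cells: a = 838, b = 811, c = 606, d = 2641.
This is a hospital-based case-control study: participants were sampled on outcome status, so risks in the source population cannot be estimated directly — relative risk is not valid here. The odds ratio is the appropriate measure.
OR = (a·d)/(b·c) = (838 × 2641) / (811 × 606) = 2213158 / 491466 = 4.50318

4.503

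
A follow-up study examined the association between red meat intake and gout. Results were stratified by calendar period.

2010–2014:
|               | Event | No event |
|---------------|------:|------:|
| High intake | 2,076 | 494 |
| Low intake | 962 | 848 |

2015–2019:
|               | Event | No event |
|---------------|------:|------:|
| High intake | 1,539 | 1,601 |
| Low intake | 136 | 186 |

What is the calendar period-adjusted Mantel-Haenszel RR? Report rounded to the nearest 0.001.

RR_MH = Σ(aᵢ·n₀ᵢ/nᵢ) / Σ(cᵢ·n₁ᵢ/nᵢ), with n₁ᵢ = aᵢ+bᵢ (exposed), n₀ᵢ = cᵢ+dᵢ (unexposed), nᵢ = n₁ᵢ+n₀ᵢ.
Stratum 1 (2010–2014): n₁ = 2570, n₀ = 1810, n = 4380; a·n₀/n = 2076·1810/4380 = 857.8904; c·n₁/n = 962·2570/4380 = 564.4612
Stratum 2 (2015–2019): n₁ = 3140, n₀ = 322, n = 3462; a·n₀/n = 1539·322/3462 = 143.1421; c·n₁/n = 136·3140/3462 = 123.3507
RR_MH = (857.8904 + 143.1421) / (564.4612 + 123.3507) = 1001.0325 / 687.8119 = 1.45539

1.455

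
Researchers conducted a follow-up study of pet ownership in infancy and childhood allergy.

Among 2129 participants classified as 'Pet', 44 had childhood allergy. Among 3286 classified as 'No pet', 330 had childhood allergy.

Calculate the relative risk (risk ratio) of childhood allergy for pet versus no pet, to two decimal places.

From the description: a = 44, b = 2085, c = 330, d = 2956.
Risk in exposed = 44/2129 = 0.02067; risk in unexposed = 330/3286 = 0.10043.
RR = 0.02067 / 0.10043 = 0.20579
The risk is 79% lower among the exposed than among the unexposed.

0.21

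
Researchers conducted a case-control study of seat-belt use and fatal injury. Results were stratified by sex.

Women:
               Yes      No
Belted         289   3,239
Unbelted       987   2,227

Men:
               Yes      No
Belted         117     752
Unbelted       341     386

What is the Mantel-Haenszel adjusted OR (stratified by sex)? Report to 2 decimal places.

OR_MH = Σ(aᵢdᵢ/nᵢ) / Σ(bᵢcᵢ/nᵢ), where nᵢ is the stratum total.
Stratum 1 (Women): n = 6742; a·d/n = 289·2227/6742 = 95.4617; b·c/n = 3239·987/6742 = 474.1758
Stratum 2 (Men): n = 1596; a·d/n = 117·386/1596 = 28.2970; b·c/n = 752·341/1596 = 160.6717
OR_MH = (95.4617 + 28.2970) / (474.1758 + 160.6717) = 123.7587 / 634.8474 = 0.19494

0.19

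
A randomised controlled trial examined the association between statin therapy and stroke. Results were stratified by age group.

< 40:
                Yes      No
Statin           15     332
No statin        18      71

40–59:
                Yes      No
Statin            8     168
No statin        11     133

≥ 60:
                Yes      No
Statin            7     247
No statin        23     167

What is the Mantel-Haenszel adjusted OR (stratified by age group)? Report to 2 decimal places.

OR_MH = Σ(aᵢdᵢ/nᵢ) / Σ(bᵢcᵢ/nᵢ), where nᵢ is the stratum total.
Stratum 1 (< 40): n = 436; a·d/n = 15·71/436 = 2.4427; b·c/n = 332·18/436 = 13.7064
Stratum 2 (40–59): n = 320; a·d/n = 8·133/320 = 3.3250; b·c/n = 168·11/320 = 5.7750
Stratum 3 (≥ 60): n = 444; a·d/n = 7·167/444 = 2.6329; b·c/n = 247·23/444 = 12.7950
OR_MH = (2.4427 + 3.3250 + 2.6329) / (13.7064 + 5.7750 + 12.7950) = 8.4005 / 32.2765 = 0.26027

0.26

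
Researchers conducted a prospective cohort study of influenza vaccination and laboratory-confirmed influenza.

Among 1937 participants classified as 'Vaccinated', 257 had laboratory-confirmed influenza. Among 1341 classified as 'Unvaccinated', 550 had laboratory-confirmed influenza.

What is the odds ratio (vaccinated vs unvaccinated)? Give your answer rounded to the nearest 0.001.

From the description: a = 257, b = 1680, c = 550, d = 791.
OR = (a·d)/(b·c) = (257 × 791) / (1680 × 550) = 203287 / 924000 = 0.22001
Exposure is associated with lower odds of laboratory-confirmed influenza (OR = 0.22 < 1).

0.220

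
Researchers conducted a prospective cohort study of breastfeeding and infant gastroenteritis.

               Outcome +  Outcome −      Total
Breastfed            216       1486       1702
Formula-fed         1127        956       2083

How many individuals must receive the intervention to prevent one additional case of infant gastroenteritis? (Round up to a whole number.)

3

Risk in treated group = 216/1702 = 0.12691; risk in control = 1127/2083 = 0.54105.
Absolute risk reduction = 0.54105 − 0.12691 = 0.41414
NNT = 1 / ARR = 1 / 0.41414 = 2.415 → round up → 3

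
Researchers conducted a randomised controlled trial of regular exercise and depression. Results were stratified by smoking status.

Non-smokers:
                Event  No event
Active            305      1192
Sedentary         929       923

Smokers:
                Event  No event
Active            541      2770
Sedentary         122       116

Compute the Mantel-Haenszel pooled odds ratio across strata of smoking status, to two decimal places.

0.24

OR_MH = Σ(aᵢdᵢ/nᵢ) / Σ(bᵢcᵢ/nᵢ), where nᵢ is the stratum total.
Stratum 1 (Non-smokers): n = 3349; a·d/n = 305·923/3349 = 84.0594; b·c/n = 1192·929/3349 = 330.6563
Stratum 2 (Smokers): n = 3549; a·d/n = 541·116/3549 = 17.6827; b·c/n = 2770·122/3549 = 95.2212
OR_MH = (84.0594 + 17.6827) / (330.6563 + 95.2212) = 101.7421 / 425.8775 = 0.23890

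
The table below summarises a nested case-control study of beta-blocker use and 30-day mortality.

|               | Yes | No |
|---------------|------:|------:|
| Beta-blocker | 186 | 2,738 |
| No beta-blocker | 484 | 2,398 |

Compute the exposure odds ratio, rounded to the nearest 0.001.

0.337

Cells: a = 186, b = 2738, c = 484, d = 2398.
OR = (a·d)/(b·c) = (186 × 2398) / (2738 × 484) = 446028 / 1325192 = 0.33658
Exposure is associated with lower odds of 30-day mortality (OR = 0.34 < 1).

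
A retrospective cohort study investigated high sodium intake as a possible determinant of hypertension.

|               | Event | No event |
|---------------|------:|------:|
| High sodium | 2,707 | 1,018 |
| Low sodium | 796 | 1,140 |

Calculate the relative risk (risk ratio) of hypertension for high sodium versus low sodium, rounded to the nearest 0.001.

Cells: a = 2707, b = 1018, c = 796, d = 1140.
Risk in exposed = 2707/3725 = 0.72671; risk in unexposed = 796/1936 = 0.41116.
RR = 0.72671 / 0.41116 = 1.76748
The risk among the exposed is 1.77 times that among the unexposed.

1.767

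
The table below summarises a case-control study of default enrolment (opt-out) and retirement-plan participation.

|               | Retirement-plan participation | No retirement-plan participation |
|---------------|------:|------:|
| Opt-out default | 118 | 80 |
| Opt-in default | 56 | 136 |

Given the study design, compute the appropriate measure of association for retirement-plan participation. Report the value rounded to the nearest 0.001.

3.582

Cells: a = 118, b = 80, c = 56, d = 136.
This is a case-control study: participants were sampled on outcome status, so risks in the source population cannot be estimated directly — relative risk is not valid here. The odds ratio is the appropriate measure.
OR = (a·d)/(b·c) = (118 × 136) / (80 × 56) = 16048 / 4480 = 3.58214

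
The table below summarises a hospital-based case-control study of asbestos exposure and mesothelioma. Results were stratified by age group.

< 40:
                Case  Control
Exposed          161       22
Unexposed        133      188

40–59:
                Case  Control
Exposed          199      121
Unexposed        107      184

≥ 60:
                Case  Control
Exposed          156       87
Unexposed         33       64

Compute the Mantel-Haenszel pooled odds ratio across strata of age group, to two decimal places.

OR_MH = Σ(aᵢdᵢ/nᵢ) / Σ(bᵢcᵢ/nᵢ), where nᵢ is the stratum total.
Stratum 1 (< 40): n = 504; a·d/n = 161·188/504 = 60.0556; b·c/n = 22·133/504 = 5.8056
Stratum 2 (40–59): n = 611; a·d/n = 199·184/611 = 59.9280; b·c/n = 121·107/611 = 21.1899
Stratum 3 (≥ 60): n = 340; a·d/n = 156·64/340 = 29.3647; b·c/n = 87·33/340 = 8.4441
OR_MH = (60.0556 + 59.9280 + 29.3647) / (5.8056 + 21.1899 + 8.4441) = 149.3482 / 35.4395 = 4.21417

4.21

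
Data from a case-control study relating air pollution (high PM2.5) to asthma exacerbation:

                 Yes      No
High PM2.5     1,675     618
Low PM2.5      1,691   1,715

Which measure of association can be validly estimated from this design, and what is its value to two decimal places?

2.75

Cells: a = 1675, b = 618, c = 1691, d = 1715.
This is a case-control study: participants were sampled on outcome status, so risks in the source population cannot be estimated directly — relative risk is not valid here. The odds ratio is the appropriate measure.
OR = (a·d)/(b·c) = (1675 × 1715) / (618 × 1691) = 2872625 / 1045038 = 2.74882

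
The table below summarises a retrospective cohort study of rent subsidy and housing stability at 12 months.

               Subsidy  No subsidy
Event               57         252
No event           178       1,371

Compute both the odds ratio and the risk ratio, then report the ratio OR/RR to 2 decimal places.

Reading the table with exposure as columns: a = 57 (Subsidy, case), b = 178 (Subsidy, non-case), c = 252 (No subsidy, case), d = 1371.
OR = (57·1371)/(178·252) = 78147/44856 = 1.74217
Risk in exposed = 57/235 = 0.24255; risk in unexposed = 252/1623 = 0.15527; RR = 1.56216
OR/RR = 1.74217 / 1.56216 = 1.11524
The outcome is not rare, so the OR lies further from 1 than the RR.

1.12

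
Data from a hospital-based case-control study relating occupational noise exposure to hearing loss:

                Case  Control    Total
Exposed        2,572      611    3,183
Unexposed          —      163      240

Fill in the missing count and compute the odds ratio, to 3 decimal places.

The missing cell is in the unexposed row: 240 − 163 = 77.
So a = 2572, b = 611, c = 77, d = 163.
OR = (a·d)/(b·c) = (2572 × 163) / (611 × 77) = 419236 / 47047 = 8.91100

8.911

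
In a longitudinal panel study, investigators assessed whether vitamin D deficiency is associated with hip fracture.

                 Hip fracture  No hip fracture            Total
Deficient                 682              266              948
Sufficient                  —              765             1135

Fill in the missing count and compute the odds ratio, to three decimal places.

The missing cell is in the unexposed row: 1135 − 765 = 370.
So a = 682, b = 266, c = 370, d = 765.
OR = (a·d)/(b·c) = (682 × 765) / (266 × 370) = 521730 / 98420 = 5.30106

5.301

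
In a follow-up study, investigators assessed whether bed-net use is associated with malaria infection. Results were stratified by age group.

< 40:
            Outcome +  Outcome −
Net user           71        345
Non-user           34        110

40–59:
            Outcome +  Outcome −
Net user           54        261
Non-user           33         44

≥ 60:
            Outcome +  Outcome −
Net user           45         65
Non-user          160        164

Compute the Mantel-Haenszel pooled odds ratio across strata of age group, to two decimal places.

0.55

OR_MH = Σ(aᵢdᵢ/nᵢ) / Σ(bᵢcᵢ/nᵢ), where nᵢ is the stratum total.
Stratum 1 (< 40): n = 560; a·d/n = 71·110/560 = 13.9464; b·c/n = 345·34/560 = 20.9464
Stratum 2 (40–59): n = 392; a·d/n = 54·44/392 = 6.0612; b·c/n = 261·33/392 = 21.9719
Stratum 3 (≥ 60): n = 434; a·d/n = 45·164/434 = 17.0046; b·c/n = 65·160/434 = 23.9631
OR_MH = (13.9464 + 6.0612 + 17.0046) / (20.9464 + 21.9719 + 23.9631) = 37.0123 / 66.8815 = 0.55340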